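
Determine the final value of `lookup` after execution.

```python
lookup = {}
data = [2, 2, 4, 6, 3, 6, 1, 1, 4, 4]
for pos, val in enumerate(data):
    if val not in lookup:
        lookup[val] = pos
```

Let's trace through this code step by step.

Initialize: lookup = {}
Initialize: data = [2, 2, 4, 6, 3, 6, 1, 1, 4, 4]
Entering loop: for pos, val in enumerate(data):

After execution: lookup = {2: 0, 4: 2, 6: 3, 3: 4, 1: 6}
{2: 0, 4: 2, 6: 3, 3: 4, 1: 6}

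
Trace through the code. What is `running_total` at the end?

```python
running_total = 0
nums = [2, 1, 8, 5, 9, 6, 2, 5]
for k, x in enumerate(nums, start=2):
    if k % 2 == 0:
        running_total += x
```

Let's trace through this code step by step.

Initialize: running_total = 0
Initialize: nums = [2, 1, 8, 5, 9, 6, 2, 5]
Entering loop: for k, x in enumerate(nums, start=2):

After execution: running_total = 21
21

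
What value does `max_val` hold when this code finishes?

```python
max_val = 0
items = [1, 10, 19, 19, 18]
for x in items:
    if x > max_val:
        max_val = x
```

Let's trace through this code step by step.

Initialize: max_val = 0
Initialize: items = [1, 10, 19, 19, 18]
Entering loop: for x in items:

After execution: max_val = 19
19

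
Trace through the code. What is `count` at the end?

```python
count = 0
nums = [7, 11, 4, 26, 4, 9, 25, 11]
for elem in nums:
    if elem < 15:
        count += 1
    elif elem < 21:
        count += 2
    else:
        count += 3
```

Let's trace through this code step by step.

Initialize: count = 0
Initialize: nums = [7, 11, 4, 26, 4, 9, 25, 11]
Entering loop: for elem in nums:

After execution: count = 12
12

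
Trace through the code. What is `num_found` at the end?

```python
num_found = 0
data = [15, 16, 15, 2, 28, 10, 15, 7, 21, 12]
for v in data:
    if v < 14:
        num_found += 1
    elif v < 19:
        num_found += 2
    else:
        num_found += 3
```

Let's trace through this code step by step.

Initialize: num_found = 0
Initialize: data = [15, 16, 15, 2, 28, 10, 15, 7, 21, 12]
Entering loop: for v in data:

After execution: num_found = 18
18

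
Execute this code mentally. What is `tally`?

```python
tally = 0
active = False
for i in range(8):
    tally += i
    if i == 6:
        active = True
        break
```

Let's trace through this code step by step.

Initialize: tally = 0
Initialize: active = False
Entering loop: for i in range(8):

After execution: tally = 21
21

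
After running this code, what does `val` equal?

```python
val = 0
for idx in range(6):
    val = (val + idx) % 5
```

Let's trace through this code step by step.

Initialize: val = 0
Entering loop: for idx in range(6):

After execution: val = 0
0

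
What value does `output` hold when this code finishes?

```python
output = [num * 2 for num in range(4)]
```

Let's trace through this code step by step.

Initialize: output = [num * 2 for num in range(4)]

After execution: output = [0, 2, 4, 6]
[0, 2, 4, 6]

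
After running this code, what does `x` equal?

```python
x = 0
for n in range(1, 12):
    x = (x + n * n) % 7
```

Let's trace through this code step by step.

Initialize: x = 0
Entering loop: for n in range(1, 12):

After execution: x = 2
2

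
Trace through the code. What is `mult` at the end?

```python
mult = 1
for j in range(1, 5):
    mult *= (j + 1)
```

Let's trace through this code step by step.

Initialize: mult = 1
Entering loop: for j in range(1, 5):

After execution: mult = 120
120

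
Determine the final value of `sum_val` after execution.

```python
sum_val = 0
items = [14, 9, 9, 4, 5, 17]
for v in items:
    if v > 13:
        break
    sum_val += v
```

Let's trace through this code step by step.

Initialize: sum_val = 0
Initialize: items = [14, 9, 9, 4, 5, 17]
Entering loop: for v in items:

After execution: sum_val = 0
0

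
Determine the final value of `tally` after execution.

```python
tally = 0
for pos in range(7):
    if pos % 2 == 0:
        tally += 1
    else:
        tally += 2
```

Let's trace through this code step by step.

Initialize: tally = 0
Entering loop: for pos in range(7):

After execution: tally = 10
10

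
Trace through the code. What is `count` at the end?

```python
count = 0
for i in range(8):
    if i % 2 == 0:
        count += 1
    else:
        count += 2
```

Let's trace through this code step by step.

Initialize: count = 0
Entering loop: for i in range(8):

After execution: count = 12
12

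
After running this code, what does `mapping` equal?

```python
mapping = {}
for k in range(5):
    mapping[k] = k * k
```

Let's trace through this code step by step.

Initialize: mapping = {}
Entering loop: for k in range(5):

After execution: mapping = {0: 0, 1: 1, 2: 4, 3: 9, 4: 16}
{0: 0, 1: 1, 2: 4, 3: 9, 4: 16}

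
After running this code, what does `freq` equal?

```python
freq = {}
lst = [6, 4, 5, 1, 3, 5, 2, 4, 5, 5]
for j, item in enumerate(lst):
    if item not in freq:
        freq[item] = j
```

Let's trace through this code step by step.

Initialize: freq = {}
Initialize: lst = [6, 4, 5, 1, 3, 5, 2, 4, 5, 5]
Entering loop: for j, item in enumerate(lst):

After execution: freq = {6: 0, 4: 1, 5: 2, 1: 3, 3: 4, 2: 6}
{6: 0, 4: 1, 5: 2, 1: 3, 3: 4, 2: 6}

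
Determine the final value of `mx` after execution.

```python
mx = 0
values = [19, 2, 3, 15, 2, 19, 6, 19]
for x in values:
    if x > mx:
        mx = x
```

Let's trace through this code step by step.

Initialize: mx = 0
Initialize: values = [19, 2, 3, 15, 2, 19, 6, 19]
Entering loop: for x in values:

After execution: mx = 19
19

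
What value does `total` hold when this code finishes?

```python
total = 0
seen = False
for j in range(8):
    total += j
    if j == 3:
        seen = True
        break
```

Let's trace through this code step by step.

Initialize: total = 0
Initialize: seen = False
Entering loop: for j in range(8):

After execution: total = 6
6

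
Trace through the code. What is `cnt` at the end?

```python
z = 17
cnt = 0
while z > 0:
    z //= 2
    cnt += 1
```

Let's trace through this code step by step.

Initialize: z = 17
Initialize: cnt = 0
Entering loop: while z > 0:

After execution: cnt = 5
5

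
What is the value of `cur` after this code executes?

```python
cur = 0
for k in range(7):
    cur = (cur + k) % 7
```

Let's trace through this code step by step.

Initialize: cur = 0
Entering loop: for k in range(7):

After execution: cur = 0
0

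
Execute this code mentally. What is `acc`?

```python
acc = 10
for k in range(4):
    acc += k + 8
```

Let's trace through this code step by step.

Initialize: acc = 10
Entering loop: for k in range(4):

After execution: acc = 48
48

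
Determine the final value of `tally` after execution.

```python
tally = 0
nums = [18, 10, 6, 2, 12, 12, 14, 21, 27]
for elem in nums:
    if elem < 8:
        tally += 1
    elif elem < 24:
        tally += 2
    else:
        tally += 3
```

Let's trace through this code step by step.

Initialize: tally = 0
Initialize: nums = [18, 10, 6, 2, 12, 12, 14, 21, 27]
Entering loop: for elem in nums:

After execution: tally = 17
17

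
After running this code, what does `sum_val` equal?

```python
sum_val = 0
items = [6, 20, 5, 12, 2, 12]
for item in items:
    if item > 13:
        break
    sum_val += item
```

Let's trace through this code step by step.

Initialize: sum_val = 0
Initialize: items = [6, 20, 5, 12, 2, 12]
Entering loop: for item in items:

After execution: sum_val = 6
6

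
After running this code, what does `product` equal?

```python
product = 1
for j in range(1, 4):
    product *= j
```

Let's trace through this code step by step.

Initialize: product = 1
Entering loop: for j in range(1, 4):

After execution: product = 6
6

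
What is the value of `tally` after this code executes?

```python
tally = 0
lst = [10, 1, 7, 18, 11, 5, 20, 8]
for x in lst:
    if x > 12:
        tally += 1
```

Let's trace through this code step by step.

Initialize: tally = 0
Initialize: lst = [10, 1, 7, 18, 11, 5, 20, 8]
Entering loop: for x in lst:

After execution: tally = 2
2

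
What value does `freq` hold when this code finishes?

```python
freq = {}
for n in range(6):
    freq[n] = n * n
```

Let's trace through this code step by step.

Initialize: freq = {}
Entering loop: for n in range(6):

After execution: freq = {0: 0, 1: 1, 2: 4, 3: 9, 4: 16, 5: 25}
{0: 0, 1: 1, 2: 4, 3: 9, 4: 16, 5: 25}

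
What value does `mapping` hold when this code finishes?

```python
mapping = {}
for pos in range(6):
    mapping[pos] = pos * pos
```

Let's trace through this code step by step.

Initialize: mapping = {}
Entering loop: for pos in range(6):

After execution: mapping = {0: 0, 1: 1, 2: 4, 3: 9, 4: 16, 5: 25}
{0: 0, 1: 1, 2: 4, 3: 9, 4: 16, 5: 25}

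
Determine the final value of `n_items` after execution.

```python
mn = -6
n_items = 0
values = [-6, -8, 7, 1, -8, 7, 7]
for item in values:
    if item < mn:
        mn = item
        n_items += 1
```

Let's trace through this code step by step.

Initialize: mn = -6
Initialize: n_items = 0
Initialize: values = [-6, -8, 7, 1, -8, 7, 7]
Entering loop: for item in values:

After execution: n_items = 1
1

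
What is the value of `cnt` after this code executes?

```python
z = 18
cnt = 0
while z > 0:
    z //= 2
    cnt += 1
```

Let's trace through this code step by step.

Initialize: z = 18
Initialize: cnt = 0
Entering loop: while z > 0:

After execution: cnt = 5
5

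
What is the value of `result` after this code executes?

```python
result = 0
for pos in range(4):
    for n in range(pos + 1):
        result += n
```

Let's trace through this code step by step.

Initialize: result = 0
Entering loop: for pos in range(4):

After execution: result = 10
10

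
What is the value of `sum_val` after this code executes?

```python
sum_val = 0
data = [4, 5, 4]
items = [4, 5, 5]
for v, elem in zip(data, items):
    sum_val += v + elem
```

Let's trace through this code step by step.

Initialize: sum_val = 0
Initialize: data = [4, 5, 4]
Initialize: items = [4, 5, 5]
Entering loop: for v, elem in zip(data, items):

After execution: sum_val = 27
27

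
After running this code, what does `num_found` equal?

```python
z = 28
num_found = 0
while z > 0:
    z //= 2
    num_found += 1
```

Let's trace through this code step by step.

Initialize: z = 28
Initialize: num_found = 0
Entering loop: while z > 0:

After execution: num_found = 5
5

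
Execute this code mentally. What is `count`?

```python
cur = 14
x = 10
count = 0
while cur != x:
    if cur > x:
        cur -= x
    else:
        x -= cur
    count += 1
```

Let's trace through this code step by step.

Initialize: cur = 14
Initialize: x = 10
Initialize: count = 0
Entering loop: while cur != x:

After execution: count = 4
4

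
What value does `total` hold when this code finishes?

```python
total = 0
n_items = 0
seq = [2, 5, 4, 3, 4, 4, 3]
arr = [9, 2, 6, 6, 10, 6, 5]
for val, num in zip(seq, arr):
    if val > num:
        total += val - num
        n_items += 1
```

Let's trace through this code step by step.

Initialize: total = 0
Initialize: n_items = 0
Initialize: seq = [2, 5, 4, 3, 4, 4, 3]
Initialize: arr = [9, 2, 6, 6, 10, 6, 5]
Entering loop: for val, num in zip(seq, arr):

After execution: total = 3
3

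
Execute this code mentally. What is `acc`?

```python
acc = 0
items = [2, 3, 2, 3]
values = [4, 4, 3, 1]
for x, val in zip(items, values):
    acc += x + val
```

Let's trace through this code step by step.

Initialize: acc = 0
Initialize: items = [2, 3, 2, 3]
Initialize: values = [4, 4, 3, 1]
Entering loop: for x, val in zip(items, values):

After execution: acc = 22
22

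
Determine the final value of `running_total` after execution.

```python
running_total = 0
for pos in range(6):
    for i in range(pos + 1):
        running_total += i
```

Let's trace through this code step by step.

Initialize: running_total = 0
Entering loop: for pos in range(6):

After execution: running_total = 35
35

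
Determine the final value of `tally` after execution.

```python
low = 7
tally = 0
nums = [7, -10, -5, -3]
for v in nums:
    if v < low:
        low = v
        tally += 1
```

Let's trace through this code step by step.

Initialize: low = 7
Initialize: tally = 0
Initialize: nums = [7, -10, -5, -3]
Entering loop: for v in nums:

After execution: tally = 1
1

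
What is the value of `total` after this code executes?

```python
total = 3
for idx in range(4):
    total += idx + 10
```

Let's trace through this code step by step.

Initialize: total = 3
Entering loop: for idx in range(4):

After execution: total = 49
49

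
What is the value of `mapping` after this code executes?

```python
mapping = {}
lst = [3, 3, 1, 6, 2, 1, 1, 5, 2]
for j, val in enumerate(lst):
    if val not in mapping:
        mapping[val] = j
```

Let's trace through this code step by step.

Initialize: mapping = {}
Initialize: lst = [3, 3, 1, 6, 2, 1, 1, 5, 2]
Entering loop: for j, val in enumerate(lst):

After execution: mapping = {3: 0, 1: 2, 6: 3, 2: 4, 5: 7}
{3: 0, 1: 2, 6: 3, 2: 4, 5: 7}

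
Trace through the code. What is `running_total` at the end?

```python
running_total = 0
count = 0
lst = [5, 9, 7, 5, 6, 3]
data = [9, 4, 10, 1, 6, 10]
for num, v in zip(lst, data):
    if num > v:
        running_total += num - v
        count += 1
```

Let's trace through this code step by step.

Initialize: running_total = 0
Initialize: count = 0
Initialize: lst = [5, 9, 7, 5, 6, 3]
Initialize: data = [9, 4, 10, 1, 6, 10]
Entering loop: for num, v in zip(lst, data):

After execution: running_total = 9
9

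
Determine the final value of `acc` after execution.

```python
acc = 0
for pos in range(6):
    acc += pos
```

Let's trace through this code step by step.

Initialize: acc = 0
Entering loop: for pos in range(6):

After execution: acc = 15
15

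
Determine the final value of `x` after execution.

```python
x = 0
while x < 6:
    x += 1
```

Let's trace through this code step by step.

Initialize: x = 0
Entering loop: while x < 6:

After execution: x = 6
6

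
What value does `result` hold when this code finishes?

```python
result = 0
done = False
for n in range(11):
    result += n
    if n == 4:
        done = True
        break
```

Let's trace through this code step by step.

Initialize: result = 0
Initialize: done = False
Entering loop: for n in range(11):

After execution: result = 10
10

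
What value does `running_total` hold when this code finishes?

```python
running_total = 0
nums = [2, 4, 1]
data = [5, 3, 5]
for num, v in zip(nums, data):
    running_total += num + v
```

Let's trace through this code step by step.

Initialize: running_total = 0
Initialize: nums = [2, 4, 1]
Initialize: data = [5, 3, 5]
Entering loop: for num, v in zip(nums, data):

After execution: running_total = 20
20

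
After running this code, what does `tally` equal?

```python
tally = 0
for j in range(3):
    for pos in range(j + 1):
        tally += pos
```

Let's trace through this code step by step.

Initialize: tally = 0
Entering loop: for j in range(3):

After execution: tally = 4
4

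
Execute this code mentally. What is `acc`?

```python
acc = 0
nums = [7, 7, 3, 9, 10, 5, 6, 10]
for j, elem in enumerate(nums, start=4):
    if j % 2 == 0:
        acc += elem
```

Let's trace through this code step by step.

Initialize: acc = 0
Initialize: nums = [7, 7, 3, 9, 10, 5, 6, 10]
Entering loop: for j, elem in enumerate(nums, start=4):

After execution: acc = 26
26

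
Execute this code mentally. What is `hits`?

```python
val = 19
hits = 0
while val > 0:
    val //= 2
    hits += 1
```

Let's trace through this code step by step.

Initialize: val = 19
Initialize: hits = 0
Entering loop: while val > 0:

After execution: hits = 5
5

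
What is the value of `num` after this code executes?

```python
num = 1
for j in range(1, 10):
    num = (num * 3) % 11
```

Let's trace through this code step by step.

Initialize: num = 1
Entering loop: for j in range(1, 10):

After execution: num = 4
4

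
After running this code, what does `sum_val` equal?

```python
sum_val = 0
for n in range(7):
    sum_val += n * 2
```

Let's trace through this code step by step.

Initialize: sum_val = 0
Entering loop: for n in range(7):

After execution: sum_val = 42
42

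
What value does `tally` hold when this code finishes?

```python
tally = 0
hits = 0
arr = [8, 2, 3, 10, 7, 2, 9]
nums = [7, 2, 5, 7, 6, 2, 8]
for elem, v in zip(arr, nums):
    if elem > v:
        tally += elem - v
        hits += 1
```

Let's trace through this code step by step.

Initialize: tally = 0
Initialize: hits = 0
Initialize: arr = [8, 2, 3, 10, 7, 2, 9]
Initialize: nums = [7, 2, 5, 7, 6, 2, 8]
Entering loop: for elem, v in zip(arr, nums):

After execution: tally = 6
6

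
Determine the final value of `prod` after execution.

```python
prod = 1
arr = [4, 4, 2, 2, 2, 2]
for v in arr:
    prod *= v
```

Let's trace through this code step by step.

Initialize: prod = 1
Initialize: arr = [4, 4, 2, 2, 2, 2]
Entering loop: for v in arr:

After execution: prod = 256
256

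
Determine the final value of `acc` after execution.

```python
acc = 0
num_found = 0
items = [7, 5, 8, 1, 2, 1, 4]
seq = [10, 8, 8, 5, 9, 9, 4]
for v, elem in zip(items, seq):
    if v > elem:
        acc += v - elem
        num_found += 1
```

Let's trace through this code step by step.

Initialize: acc = 0
Initialize: num_found = 0
Initialize: items = [7, 5, 8, 1, 2, 1, 4]
Initialize: seq = [10, 8, 8, 5, 9, 9, 4]
Entering loop: for v, elem in zip(items, seq):

After execution: acc = 0
0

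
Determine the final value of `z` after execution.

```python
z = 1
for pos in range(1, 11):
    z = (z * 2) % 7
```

Let's trace through this code step by step.

Initialize: z = 1
Entering loop: for pos in range(1, 11):

After execution: z = 2
2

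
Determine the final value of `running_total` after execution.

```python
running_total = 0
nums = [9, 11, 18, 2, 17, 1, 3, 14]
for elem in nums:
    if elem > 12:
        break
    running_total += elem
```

Let's trace through this code step by step.

Initialize: running_total = 0
Initialize: nums = [9, 11, 18, 2, 17, 1, 3, 14]
Entering loop: for elem in nums:

After execution: running_total = 20
20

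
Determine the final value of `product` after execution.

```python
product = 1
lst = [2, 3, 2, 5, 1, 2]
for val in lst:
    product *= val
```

Let's trace through this code step by step.

Initialize: product = 1
Initialize: lst = [2, 3, 2, 5, 1, 2]
Entering loop: for val in lst:

After execution: product = 120
120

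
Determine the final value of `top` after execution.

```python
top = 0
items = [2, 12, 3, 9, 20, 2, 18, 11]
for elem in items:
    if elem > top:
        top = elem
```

Let's trace through this code step by step.

Initialize: top = 0
Initialize: items = [2, 12, 3, 9, 20, 2, 18, 11]
Entering loop: for elem in items:

After execution: top = 20
20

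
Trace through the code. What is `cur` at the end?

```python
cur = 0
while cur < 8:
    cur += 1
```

Let's trace through this code step by step.

Initialize: cur = 0
Entering loop: while cur < 8:

After execution: cur = 8
8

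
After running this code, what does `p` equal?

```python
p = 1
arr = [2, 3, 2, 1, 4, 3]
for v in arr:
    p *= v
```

Let's trace through this code step by step.

Initialize: p = 1
Initialize: arr = [2, 3, 2, 1, 4, 3]
Entering loop: for v in arr:

After execution: p = 144
144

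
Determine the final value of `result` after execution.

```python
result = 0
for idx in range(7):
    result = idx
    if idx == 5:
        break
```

Let's trace through this code step by step.

Initialize: result = 0
Entering loop: for idx in range(7):

After execution: result = 5
5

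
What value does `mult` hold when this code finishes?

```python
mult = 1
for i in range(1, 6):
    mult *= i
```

Let's trace through this code step by step.

Initialize: mult = 1
Entering loop: for i in range(1, 6):

After execution: mult = 120
120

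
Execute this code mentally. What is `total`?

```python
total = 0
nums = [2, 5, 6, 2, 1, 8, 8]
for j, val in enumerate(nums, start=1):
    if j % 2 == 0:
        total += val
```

Let's trace through this code step by step.

Initialize: total = 0
Initialize: nums = [2, 5, 6, 2, 1, 8, 8]
Entering loop: for j, val in enumerate(nums, start=1):

After execution: total = 15
15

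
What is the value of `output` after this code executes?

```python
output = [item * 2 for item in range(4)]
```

Let's trace through this code step by step.

Initialize: output = [item * 2 for item in range(4)]

After execution: output = [0, 2, 4, 6]
[0, 2, 4, 6]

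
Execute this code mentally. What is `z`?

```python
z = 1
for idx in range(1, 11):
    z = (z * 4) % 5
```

Let's trace through this code step by step.

Initialize: z = 1
Entering loop: for idx in range(1, 11):

After execution: z = 1
1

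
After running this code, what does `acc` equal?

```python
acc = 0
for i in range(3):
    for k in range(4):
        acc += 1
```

Let's trace through this code step by step.

Initialize: acc = 0
Entering loop: for i in range(3):

After execution: acc = 12
12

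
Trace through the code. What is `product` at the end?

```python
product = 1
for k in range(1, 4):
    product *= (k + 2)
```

Let's trace through this code step by step.

Initialize: product = 1
Entering loop: for k in range(1, 4):

After execution: product = 60
60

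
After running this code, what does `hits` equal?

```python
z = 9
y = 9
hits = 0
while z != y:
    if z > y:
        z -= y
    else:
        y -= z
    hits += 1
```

Let's trace through this code step by step.

Initialize: z = 9
Initialize: y = 9
Initialize: hits = 0
Entering loop: while z != y:

After execution: hits = 0
0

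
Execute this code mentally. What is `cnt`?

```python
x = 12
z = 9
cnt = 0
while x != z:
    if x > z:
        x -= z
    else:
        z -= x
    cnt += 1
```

Let's trace through this code step by step.

Initialize: x = 12
Initialize: z = 9
Initialize: cnt = 0
Entering loop: while x != z:

After execution: cnt = 3
3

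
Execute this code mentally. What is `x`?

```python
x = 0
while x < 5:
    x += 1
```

Let's trace through this code step by step.

Initialize: x = 0
Entering loop: while x < 5:

After execution: x = 5
5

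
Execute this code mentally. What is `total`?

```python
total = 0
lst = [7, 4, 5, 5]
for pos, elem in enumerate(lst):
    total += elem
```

Let's trace through this code step by step.

Initialize: total = 0
Initialize: lst = [7, 4, 5, 5]
Entering loop: for pos, elem in enumerate(lst):

After execution: total = 21
21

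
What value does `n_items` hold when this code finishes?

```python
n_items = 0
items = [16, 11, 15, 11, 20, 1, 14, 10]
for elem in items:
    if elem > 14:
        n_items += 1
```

Let's trace through this code step by step.

Initialize: n_items = 0
Initialize: items = [16, 11, 15, 11, 20, 1, 14, 10]
Entering loop: for elem in items:

After execution: n_items = 3
3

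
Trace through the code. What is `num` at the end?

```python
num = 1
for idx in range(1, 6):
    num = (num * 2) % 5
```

Let's trace through this code step by step.

Initialize: num = 1
Entering loop: for idx in range(1, 6):

After execution: num = 2
2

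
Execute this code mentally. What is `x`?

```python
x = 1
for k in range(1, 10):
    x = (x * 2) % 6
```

Let's trace through this code step by step.

Initialize: x = 1
Entering loop: for k in range(1, 10):

After execution: x = 2
2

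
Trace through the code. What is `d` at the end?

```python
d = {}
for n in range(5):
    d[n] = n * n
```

Let's trace through this code step by step.

Initialize: d = {}
Entering loop: for n in range(5):

After execution: d = {0: 0, 1: 1, 2: 4, 3: 9, 4: 16}
{0: 0, 1: 1, 2: 4, 3: 9, 4: 16}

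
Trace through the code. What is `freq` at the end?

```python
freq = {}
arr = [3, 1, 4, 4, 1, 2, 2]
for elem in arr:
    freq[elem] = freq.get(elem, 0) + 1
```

Let's trace through this code step by step.

Initialize: freq = {}
Initialize: arr = [3, 1, 4, 4, 1, 2, 2]
Entering loop: for elem in arr:

After execution: freq = {3: 1, 1: 2, 4: 2, 2: 2}
{3: 1, 1: 2, 4: 2, 2: 2}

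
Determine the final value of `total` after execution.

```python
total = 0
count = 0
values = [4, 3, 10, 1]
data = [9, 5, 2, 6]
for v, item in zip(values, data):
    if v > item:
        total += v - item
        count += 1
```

Let's trace through this code step by step.

Initialize: total = 0
Initialize: count = 0
Initialize: values = [4, 3, 10, 1]
Initialize: data = [9, 5, 2, 6]
Entering loop: for v, item in zip(values, data):

After execution: total = 8
8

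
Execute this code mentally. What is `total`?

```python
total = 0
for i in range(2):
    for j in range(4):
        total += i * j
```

Let's trace through this code step by step.

Initialize: total = 0
Entering loop: for i in range(2):

After execution: total = 6
6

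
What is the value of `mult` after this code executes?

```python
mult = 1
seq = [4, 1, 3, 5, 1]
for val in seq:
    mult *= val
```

Let's trace through this code step by step.

Initialize: mult = 1
Initialize: seq = [4, 1, 3, 5, 1]
Entering loop: for val in seq:

After execution: mult = 60
60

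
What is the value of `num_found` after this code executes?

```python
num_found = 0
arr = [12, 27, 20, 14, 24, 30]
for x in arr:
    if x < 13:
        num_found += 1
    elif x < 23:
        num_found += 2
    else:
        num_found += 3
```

Let's trace through this code step by step.

Initialize: num_found = 0
Initialize: arr = [12, 27, 20, 14, 24, 30]
Entering loop: for x in arr:

After execution: num_found = 14
14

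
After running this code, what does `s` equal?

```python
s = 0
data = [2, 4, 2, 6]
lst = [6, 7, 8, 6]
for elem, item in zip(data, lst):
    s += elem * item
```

Let's trace through this code step by step.

Initialize: s = 0
Initialize: data = [2, 4, 2, 6]
Initialize: lst = [6, 7, 8, 6]
Entering loop: for elem, item in zip(data, lst):

After execution: s = 92
92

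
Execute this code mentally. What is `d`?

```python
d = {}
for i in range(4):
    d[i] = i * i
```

Let's trace through this code step by step.

Initialize: d = {}
Entering loop: for i in range(4):

After execution: d = {0: 0, 1: 1, 2: 4, 3: 9}
{0: 0, 1: 1, 2: 4, 3: 9}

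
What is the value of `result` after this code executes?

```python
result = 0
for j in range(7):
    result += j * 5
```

Let's trace through this code step by step.

Initialize: result = 0
Entering loop: for j in range(7):

After execution: result = 105
105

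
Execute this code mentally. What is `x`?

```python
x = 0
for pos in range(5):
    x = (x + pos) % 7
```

Let's trace through this code step by step.

Initialize: x = 0
Entering loop: for pos in range(5):

After execution: x = 3
3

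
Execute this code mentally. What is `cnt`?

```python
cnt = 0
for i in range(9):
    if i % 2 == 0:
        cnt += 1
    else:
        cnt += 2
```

Let's trace through this code step by step.

Initialize: cnt = 0
Entering loop: for i in range(9):

After execution: cnt = 13
13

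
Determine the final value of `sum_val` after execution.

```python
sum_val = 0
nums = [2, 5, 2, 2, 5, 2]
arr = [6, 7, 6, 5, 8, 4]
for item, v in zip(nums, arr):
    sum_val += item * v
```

Let's trace through this code step by step.

Initialize: sum_val = 0
Initialize: nums = [2, 5, 2, 2, 5, 2]
Initialize: arr = [6, 7, 6, 5, 8, 4]
Entering loop: for item, v in zip(nums, arr):

After execution: sum_val = 117
117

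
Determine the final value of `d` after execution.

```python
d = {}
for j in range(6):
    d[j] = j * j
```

Let's trace through this code step by step.

Initialize: d = {}
Entering loop: for j in range(6):

After execution: d = {0: 0, 1: 1, 2: 4, 3: 9, 4: 16, 5: 25}
{0: 0, 1: 1, 2: 4, 3: 9, 4: 16, 5: 25}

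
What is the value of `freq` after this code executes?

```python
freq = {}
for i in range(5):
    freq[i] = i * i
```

Let's trace through this code step by step.

Initialize: freq = {}
Entering loop: for i in range(5):

After execution: freq = {0: 0, 1: 1, 2: 4, 3: 9, 4: 16}
{0: 0, 1: 1, 2: 4, 3: 9, 4: 16}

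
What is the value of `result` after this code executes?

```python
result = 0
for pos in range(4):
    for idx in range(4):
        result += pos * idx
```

Let's trace through this code step by step.

Initialize: result = 0
Entering loop: for pos in range(4):

After execution: result = 36
36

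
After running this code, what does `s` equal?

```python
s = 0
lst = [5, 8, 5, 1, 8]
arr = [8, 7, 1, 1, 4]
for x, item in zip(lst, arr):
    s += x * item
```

Let's trace through this code step by step.

Initialize: s = 0
Initialize: lst = [5, 8, 5, 1, 8]
Initialize: arr = [8, 7, 1, 1, 4]
Entering loop: for x, item in zip(lst, arr):

After execution: s = 134
134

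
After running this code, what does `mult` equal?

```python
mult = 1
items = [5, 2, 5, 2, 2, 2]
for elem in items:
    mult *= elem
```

Let's trace through this code step by step.

Initialize: mult = 1
Initialize: items = [5, 2, 5, 2, 2, 2]
Entering loop: for elem in items:

After execution: mult = 400
400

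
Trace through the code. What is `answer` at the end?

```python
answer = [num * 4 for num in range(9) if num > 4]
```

Let's trace through this code step by step.

Initialize: answer = [num * 4 for num in range(9) if num > 4]

After execution: answer = [20, 24, 28, 32]
[20, 24, 28, 32]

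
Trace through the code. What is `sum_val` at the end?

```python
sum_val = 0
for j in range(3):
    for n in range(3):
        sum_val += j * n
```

Let's trace through this code step by step.

Initialize: sum_val = 0
Entering loop: for j in range(3):

After execution: sum_val = 9
9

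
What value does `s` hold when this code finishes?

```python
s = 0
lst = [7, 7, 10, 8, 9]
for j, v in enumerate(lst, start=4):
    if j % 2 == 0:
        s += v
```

Let's trace through this code step by step.

Initialize: s = 0
Initialize: lst = [7, 7, 10, 8, 9]
Entering loop: for j, v in enumerate(lst, start=4):

After execution: s = 26
26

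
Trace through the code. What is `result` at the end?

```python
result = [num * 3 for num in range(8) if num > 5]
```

Let's trace through this code step by step.

Initialize: result = [num * 3 for num in range(8) if num > 5]

After execution: result = [18, 21]
[18, 21]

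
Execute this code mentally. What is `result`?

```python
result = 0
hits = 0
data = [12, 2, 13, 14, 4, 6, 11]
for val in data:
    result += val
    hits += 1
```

Let's trace through this code step by step.

Initialize: result = 0
Initialize: hits = 0
Initialize: data = [12, 2, 13, 14, 4, 6, 11]
Entering loop: for val in data:

After execution: result = 62
62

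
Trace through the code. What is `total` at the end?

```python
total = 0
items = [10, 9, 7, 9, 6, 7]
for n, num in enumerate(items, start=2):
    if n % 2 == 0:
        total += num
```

Let's trace through this code step by step.

Initialize: total = 0
Initialize: items = [10, 9, 7, 9, 6, 7]
Entering loop: for n, num in enumerate(items, start=2):

After execution: total = 23
23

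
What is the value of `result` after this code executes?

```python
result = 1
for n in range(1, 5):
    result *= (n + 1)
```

Let's trace through this code step by step.

Initialize: result = 1
Entering loop: for n in range(1, 5):

After execution: result = 120
120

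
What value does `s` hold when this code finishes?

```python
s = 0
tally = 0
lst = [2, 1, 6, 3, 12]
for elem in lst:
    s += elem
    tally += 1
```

Let's trace through this code step by step.

Initialize: s = 0
Initialize: tally = 0
Initialize: lst = [2, 1, 6, 3, 12]
Entering loop: for elem in lst:

After execution: s = 24
24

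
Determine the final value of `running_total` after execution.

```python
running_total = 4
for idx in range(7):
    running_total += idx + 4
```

Let's trace through this code step by step.

Initialize: running_total = 4
Entering loop: for idx in range(7):

After execution: running_total = 53
53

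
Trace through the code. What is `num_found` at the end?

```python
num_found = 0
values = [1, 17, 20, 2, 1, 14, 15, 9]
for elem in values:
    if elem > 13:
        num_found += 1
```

Let's trace through this code step by step.

Initialize: num_found = 0
Initialize: values = [1, 17, 20, 2, 1, 14, 15, 9]
Entering loop: for elem in values:

After execution: num_found = 4
4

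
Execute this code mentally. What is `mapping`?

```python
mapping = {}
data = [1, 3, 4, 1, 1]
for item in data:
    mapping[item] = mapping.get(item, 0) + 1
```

Let's trace through this code step by step.

Initialize: mapping = {}
Initialize: data = [1, 3, 4, 1, 1]
Entering loop: for item in data:

After execution: mapping = {1: 3, 3: 1, 4: 1}
{1: 3, 3: 1, 4: 1}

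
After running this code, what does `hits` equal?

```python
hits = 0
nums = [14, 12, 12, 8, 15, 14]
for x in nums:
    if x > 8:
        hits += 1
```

Let's trace through this code step by step.

Initialize: hits = 0
Initialize: nums = [14, 12, 12, 8, 15, 14]
Entering loop: for x in nums:

After execution: hits = 5
5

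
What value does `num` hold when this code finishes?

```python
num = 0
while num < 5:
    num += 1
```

Let's trace through this code step by step.

Initialize: num = 0
Entering loop: while num < 5:

After execution: num = 5
5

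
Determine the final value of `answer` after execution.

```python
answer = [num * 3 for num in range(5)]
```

Let's trace through this code step by step.

Initialize: answer = [num * 3 for num in range(5)]

After execution: answer = [0, 3, 6, 9, 12]
[0, 3, 6, 9, 12]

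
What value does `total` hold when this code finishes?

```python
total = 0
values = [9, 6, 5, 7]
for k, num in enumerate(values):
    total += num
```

Let's trace through this code step by step.

Initialize: total = 0
Initialize: values = [9, 6, 5, 7]
Entering loop: for k, num in enumerate(values):

After execution: total = 27
27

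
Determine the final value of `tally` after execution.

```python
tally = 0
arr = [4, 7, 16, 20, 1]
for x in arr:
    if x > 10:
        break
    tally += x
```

Let's trace through this code step by step.

Initialize: tally = 0
Initialize: arr = [4, 7, 16, 20, 1]
Entering loop: for x in arr:

After execution: tally = 11
11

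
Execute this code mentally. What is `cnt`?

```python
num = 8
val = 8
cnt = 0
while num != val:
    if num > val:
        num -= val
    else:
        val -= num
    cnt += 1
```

Let's trace through this code step by step.

Initialize: num = 8
Initialize: val = 8
Initialize: cnt = 0
Entering loop: while num != val:

After execution: cnt = 0
0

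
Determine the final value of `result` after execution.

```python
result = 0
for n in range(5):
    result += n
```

Let's trace through this code step by step.

Initialize: result = 0
Entering loop: for n in range(5):

After execution: result = 10
10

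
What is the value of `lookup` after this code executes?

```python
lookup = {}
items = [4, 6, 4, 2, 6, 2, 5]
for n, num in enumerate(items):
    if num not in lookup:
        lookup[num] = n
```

Let's trace through this code step by step.

Initialize: lookup = {}
Initialize: items = [4, 6, 4, 2, 6, 2, 5]
Entering loop: for n, num in enumerate(items):

After execution: lookup = {4: 0, 6: 1, 2: 3, 5: 6}
{4: 0, 6: 1, 2: 3, 5: 6}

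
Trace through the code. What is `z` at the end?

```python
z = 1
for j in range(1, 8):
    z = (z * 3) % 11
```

Let's trace through this code step by step.

Initialize: z = 1
Entering loop: for j in range(1, 8):

After execution: z = 9
9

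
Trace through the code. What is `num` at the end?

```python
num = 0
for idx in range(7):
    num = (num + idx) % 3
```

Let's trace through this code step by step.

Initialize: num = 0
Entering loop: for idx in range(7):

After execution: num = 0
0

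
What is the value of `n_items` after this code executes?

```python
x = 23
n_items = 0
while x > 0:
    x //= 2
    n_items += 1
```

Let's trace through this code step by step.

Initialize: x = 23
Initialize: n_items = 0
Entering loop: while x > 0:

After execution: n_items = 5
5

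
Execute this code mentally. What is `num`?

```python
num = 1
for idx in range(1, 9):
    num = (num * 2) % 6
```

Let's trace through this code step by step.

Initialize: num = 1
Entering loop: for idx in range(1, 9):

After execution: num = 4
4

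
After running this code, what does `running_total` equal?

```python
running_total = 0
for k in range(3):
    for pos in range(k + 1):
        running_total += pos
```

Let's trace through this code step by step.

Initialize: running_total = 0
Entering loop: for k in range(3):

After execution: running_total = 4
4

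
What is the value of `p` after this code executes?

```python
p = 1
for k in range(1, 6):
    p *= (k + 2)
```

Let's trace through this code step by step.

Initialize: p = 1
Entering loop: for k in range(1, 6):

After execution: p = 2520
2520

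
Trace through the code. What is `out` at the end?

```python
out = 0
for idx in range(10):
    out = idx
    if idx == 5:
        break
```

Let's trace through this code step by step.

Initialize: out = 0
Entering loop: for idx in range(10):

After execution: out = 5
5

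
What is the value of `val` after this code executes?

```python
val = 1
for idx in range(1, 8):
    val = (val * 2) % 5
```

Let's trace through this code step by step.

Initialize: val = 1
Entering loop: for idx in range(1, 8):

After execution: val = 3
3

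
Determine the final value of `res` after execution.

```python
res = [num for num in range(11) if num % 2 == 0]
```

Let's trace through this code step by step.

Initialize: res = [num for num in range(11) if num % 2 == 0]

After execution: res = [0, 2, 4, 6, 8, 10]
[0, 2, 4, 6, 8, 10]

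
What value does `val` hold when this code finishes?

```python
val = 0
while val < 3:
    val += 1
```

Let's trace through this code step by step.

Initialize: val = 0
Entering loop: while val < 3:

After execution: val = 3
3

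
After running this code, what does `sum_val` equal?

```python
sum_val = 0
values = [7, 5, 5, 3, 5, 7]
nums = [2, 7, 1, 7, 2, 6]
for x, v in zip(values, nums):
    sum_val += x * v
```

Let's trace through this code step by step.

Initialize: sum_val = 0
Initialize: values = [7, 5, 5, 3, 5, 7]
Initialize: nums = [2, 7, 1, 7, 2, 6]
Entering loop: for x, v in zip(values, nums):

After execution: sum_val = 127
127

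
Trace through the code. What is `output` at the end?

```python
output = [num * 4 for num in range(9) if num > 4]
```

Let's trace through this code step by step.

Initialize: output = [num * 4 for num in range(9) if num > 4]

After execution: output = [20, 24, 28, 32]
[20, 24, 28, 32]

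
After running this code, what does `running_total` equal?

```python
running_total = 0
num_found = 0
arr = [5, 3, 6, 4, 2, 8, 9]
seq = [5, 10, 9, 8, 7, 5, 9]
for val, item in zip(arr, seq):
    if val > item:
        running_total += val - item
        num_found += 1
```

Let's trace through this code step by step.

Initialize: running_total = 0
Initialize: num_found = 0
Initialize: arr = [5, 3, 6, 4, 2, 8, 9]
Initialize: seq = [5, 10, 9, 8, 7, 5, 9]
Entering loop: for val, item in zip(arr, seq):

After execution: running_total = 3
3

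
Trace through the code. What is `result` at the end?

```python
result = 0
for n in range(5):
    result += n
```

Let's trace through this code step by step.

Initialize: result = 0
Entering loop: for n in range(5):

After execution: result = 10
10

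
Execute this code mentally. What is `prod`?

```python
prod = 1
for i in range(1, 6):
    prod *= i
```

Let's trace through this code step by step.

Initialize: prod = 1
Entering loop: for i in range(1, 6):

After execution: prod = 120
120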